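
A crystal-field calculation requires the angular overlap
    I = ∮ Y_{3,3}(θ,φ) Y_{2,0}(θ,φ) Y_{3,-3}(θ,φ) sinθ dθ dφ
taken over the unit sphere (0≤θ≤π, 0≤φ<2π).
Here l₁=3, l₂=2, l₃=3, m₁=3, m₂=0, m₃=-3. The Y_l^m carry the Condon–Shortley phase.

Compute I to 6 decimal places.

Rules hold: Σm=0, L=8 even, 1≤3≤5.
N = 7·5·7 = 245
Δ = 2!·4!·2!/9! = 1/3780
Racah Σ t=0..2: t=0:+1/24 t=1:−1/4 t=2:+1/24 = -1/6
⇒ 3j(3 2 3; 0 0 0)² = 4/105, sgn +1
Racah Σ t=0..0: t=0:+1/96 = 1/96
⇒ 3j(3 2 3; 3 0 -3)² = 5/84, sgn +1
4πI² = N·(3j₀)²·(3jₘ)² = 5/9
I = +1·√(0.555556/4π) = 0.21026104

0.210261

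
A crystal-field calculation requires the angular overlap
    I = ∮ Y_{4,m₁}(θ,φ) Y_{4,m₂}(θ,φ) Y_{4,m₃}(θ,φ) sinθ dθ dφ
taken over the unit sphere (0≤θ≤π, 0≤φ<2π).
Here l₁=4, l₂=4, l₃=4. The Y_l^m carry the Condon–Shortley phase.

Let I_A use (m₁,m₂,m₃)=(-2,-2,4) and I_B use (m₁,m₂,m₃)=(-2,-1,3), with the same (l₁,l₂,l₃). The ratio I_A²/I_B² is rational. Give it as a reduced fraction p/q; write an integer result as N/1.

l's match ⇒ only the (l;m) 3-j factors differ between A and B.
A: triangle coeff Δ(4,4,4) = 1/450450; Σ_t [2,2]: t=2:+1/2304 = 1/2304; (3j)²=5/143 [(4 4 4; -2 -2 4)], sign=+1
B: triangle coeff Δ(4,4,4) = 1/450450; Σ_t [2,3]: t=2:+1/576 t=3:−1/864 = 1/1728; (3j)²=5/1287 [(4 4 4; -2 -1 3)], sign=-1
I_A²/I_B² = (5/143)/(5/1287) = 9/1

9/1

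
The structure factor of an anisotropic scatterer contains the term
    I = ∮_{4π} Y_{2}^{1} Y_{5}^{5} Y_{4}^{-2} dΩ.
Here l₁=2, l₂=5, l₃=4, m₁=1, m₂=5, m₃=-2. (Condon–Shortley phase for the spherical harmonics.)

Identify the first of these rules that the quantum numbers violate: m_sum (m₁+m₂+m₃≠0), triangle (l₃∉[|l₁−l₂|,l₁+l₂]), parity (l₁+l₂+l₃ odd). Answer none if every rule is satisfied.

azimuthal sum: 1 + 5 − 2 = 4  ✗
3 ≤ 4 ≤ 7 (triangle on l)
L = 2 + 5 + 4 = 11 (odd)

m_sum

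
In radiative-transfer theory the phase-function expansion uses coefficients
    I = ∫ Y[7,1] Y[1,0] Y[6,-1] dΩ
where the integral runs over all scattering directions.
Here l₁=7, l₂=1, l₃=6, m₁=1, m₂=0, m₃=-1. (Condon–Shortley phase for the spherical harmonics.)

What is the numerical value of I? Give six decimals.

Rules hold: Σm=0, L=14 even, 6≤6≤8.
N = 15·3·13 = 585
Δ = 2!·12!·0!/15! = 1/1365
Racah Σ t=1..1: t=1:−1/518400 = -1/518400
⇒ 3j(7 1 6; 0 0 0)² = 7/195, sgn -1
Racah Σ t=1..1: t=1:−1/604800 = -1/604800
⇒ 3j(7 1 6; 1 0 -1)² = 16/455, sgn +1
4πI² = N·(3j₀)²·(3jₘ)² = 48/65
I = -1·√(0.738462/4π) = -0.24241473

-0.242415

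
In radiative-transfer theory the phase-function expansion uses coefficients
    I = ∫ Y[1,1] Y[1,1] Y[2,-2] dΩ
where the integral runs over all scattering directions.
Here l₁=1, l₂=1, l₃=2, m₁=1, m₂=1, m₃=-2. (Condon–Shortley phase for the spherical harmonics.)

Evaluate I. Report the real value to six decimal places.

0.309019

Checks pass: Σm=0; 4 even; l₃=2∈[0,2].
(2·1+1)(2·1+1)(2·2+1) = 45
Δ: 0! 2! 2! / 5! → 1/30
sum: t=0:+1/1 = 1/1
3j²(1 1 2; 0 0 0) = Δ·Π!·Σ² = 2/15  (sign +1)
sum: t=0:+1/4 = 1/4
3j²(1 1 2; 1 1 -2) = Δ·Π!·Σ² = 1/5  (sign +1)
combine: 4πI² = 45·2/15·1/5 = 6/5
take √, sign +1: I = 0.30901936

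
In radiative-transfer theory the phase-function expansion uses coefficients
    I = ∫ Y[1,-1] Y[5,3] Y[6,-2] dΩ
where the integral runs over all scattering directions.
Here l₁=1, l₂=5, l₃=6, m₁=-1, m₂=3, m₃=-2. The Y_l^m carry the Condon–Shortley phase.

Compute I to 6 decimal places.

0.100084

m-sum 0 ✓  L=12 even ✓  4≤6≤6 ✓
Π(2lᵢ+1) = 3×11×13 = 429
triangle coeff Δ(1,5,6) = 1/858
Σ_t [0,0]: t=0:+1/14400 = 1/14400
(3j)²=6/143 [(1 5 6; 0 0 0)], sign=+1
Σ_t [0,0]: t=0:+1/161280 = 1/161280
(3j)²=1/143 [(1 5 6; -1 3 -2)], sign=+1
⇒ 4πI² = 18/143
I = (+1)√(18/143/(4π)) = 0.10008369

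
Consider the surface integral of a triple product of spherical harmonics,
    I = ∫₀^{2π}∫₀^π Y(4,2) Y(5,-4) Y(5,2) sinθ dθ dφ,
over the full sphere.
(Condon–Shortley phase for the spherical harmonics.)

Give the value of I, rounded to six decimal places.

0.118854

m-sum 0 ✓  L=14 even ✓  1≤5≤9 ✓
Π(2lᵢ+1) = 9×11×11 = 1089
triangle coeff Δ(4,5,5) = 1/3153150
Σ_t [0,4]: t=0:+1/69120 t=1:−1/1728 t=2:+1/576 t=3:−1/1728 t=4:+1/69120 = 7/11520
(3j)²=2/143 [(4 5 5; 0 0 0)], sign=-1
Σ_t [0,1]: t=0:+1/11520 t=1:−1/25920 = 1/20736
(3j)²=5/429 [(4 5 5; 2 -4 2)], sign=-1
⇒ 4πI² = 30/169
I = (+1)√(30/169/(4π)) = 0.11885360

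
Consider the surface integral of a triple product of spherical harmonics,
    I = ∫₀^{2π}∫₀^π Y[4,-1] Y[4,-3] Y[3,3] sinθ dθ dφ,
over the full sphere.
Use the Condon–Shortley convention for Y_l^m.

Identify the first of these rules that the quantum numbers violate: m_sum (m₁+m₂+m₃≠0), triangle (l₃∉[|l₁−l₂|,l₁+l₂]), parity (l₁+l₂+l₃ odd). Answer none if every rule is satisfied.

azimuthal sum: -1 − 3 + 3 = -1  ✗
0 ≤ 3 ≤ 8 (triangle on l)
L = 4 + 4 + 3 = 11 (odd)

m_sum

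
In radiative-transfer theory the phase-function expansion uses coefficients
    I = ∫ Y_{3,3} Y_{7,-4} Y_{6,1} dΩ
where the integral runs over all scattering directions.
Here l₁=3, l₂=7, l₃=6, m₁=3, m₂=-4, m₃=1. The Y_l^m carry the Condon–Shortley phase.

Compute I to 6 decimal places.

-0.190770

Rules hold: Σm=0, L=16 even, 4≤6≤10.
N = 7·15·13 = 1365
Δ = 4!·2!·10!/17! = 1/2042040
Racah Σ t=1..3: t=1:−1/207360 t=2:+1/57600 t=3:−1/207360 = 1/129600
⇒ 3j(3 7 6; 0 0 0)² = 168/12155, sgn +1
Racah Σ t=0..0: t=0:+1/1451520 = 1/1451520
⇒ 3j(3 7 6; 3 -4 1)² = 75/3094, sgn -1
4πI² = N·(3j₀)²·(3jₘ)² = 18900/41327
I = -1·√(0.457328/4π) = -0.19076954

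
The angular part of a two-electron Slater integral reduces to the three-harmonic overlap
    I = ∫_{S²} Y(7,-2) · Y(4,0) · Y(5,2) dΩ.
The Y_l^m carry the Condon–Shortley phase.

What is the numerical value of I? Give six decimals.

Rules hold: Σm=0, L=16 even, 3≤5≤11.
N = 15·9·11 = 1485
Δ = 6!·8!·2!/17! = 1/6126120
Racah Σ t=2..4: t=2:+1/69120 t=3:−1/20736 t=4:+1/69120 = -1/51840
⇒ 3j(7 4 5; 0 0 0)² = 280/21879, sgn +1
Racah Σ t=2..4: t=2:+1/483840 t=3:−1/51840 t=4:+1/69120 = -1/362880
⇒ 3j(7 4 5; -2 0 2)² = 16/17017, sgn +1
4πI² = N·(3j₀)²·(3jₘ)² = 9600/537251
I = +1·√(0.0178687/4π) = 0.03770874

0.037709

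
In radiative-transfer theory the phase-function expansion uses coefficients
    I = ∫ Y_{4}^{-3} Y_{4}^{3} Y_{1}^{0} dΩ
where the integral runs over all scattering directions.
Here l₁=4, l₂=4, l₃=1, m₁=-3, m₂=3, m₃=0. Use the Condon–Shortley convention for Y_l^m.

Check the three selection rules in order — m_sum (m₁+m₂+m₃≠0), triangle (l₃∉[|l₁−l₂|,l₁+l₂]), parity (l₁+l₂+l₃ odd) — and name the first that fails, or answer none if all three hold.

Σmᵢ = 0  ✓
l₃∈[|l₁−l₂|,l₁+l₂]=[0,8], have l₃=1  ✓
Σlᵢ = 9 ⇒ odd  ✗

parity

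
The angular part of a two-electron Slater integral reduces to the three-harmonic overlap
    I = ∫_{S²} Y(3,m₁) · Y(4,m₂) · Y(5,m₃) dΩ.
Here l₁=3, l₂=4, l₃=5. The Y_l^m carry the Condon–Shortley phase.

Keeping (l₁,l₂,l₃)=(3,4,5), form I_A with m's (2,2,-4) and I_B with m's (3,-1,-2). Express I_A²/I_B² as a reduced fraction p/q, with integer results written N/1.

Shared (l₁,l₂,l₃)=(3,4,5): N and (l;000)² cancel in I_A²/I_B².
A: Δ = 2!·4!·6!/13! = 1/180180; Racah Σ t=0..1: t=0:+1/8640 t=1:−1/2880 = -1/4320; ⇒ 3j(3 4 5; 2 2 -4)² = 8/429, sgn +1
B: Δ = 2!·4!·6!/13! = 1/180180; Racah Σ t=0..0: t=0:+1/1728 = 1/1728; ⇒ 3j(3 4 5; 3 -1 -2)² = 25/858, sgn -1
I_A²/I_B² = (8/429)/(25/858) = 16/25

16/25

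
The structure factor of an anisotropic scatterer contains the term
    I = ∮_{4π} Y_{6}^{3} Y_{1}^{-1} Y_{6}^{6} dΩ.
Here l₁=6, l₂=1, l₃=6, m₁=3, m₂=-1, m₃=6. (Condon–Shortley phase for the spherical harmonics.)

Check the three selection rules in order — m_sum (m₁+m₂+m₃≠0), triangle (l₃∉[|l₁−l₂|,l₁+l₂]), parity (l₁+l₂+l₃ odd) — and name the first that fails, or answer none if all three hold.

m_sum

azimuthal sum: 3 − 1 + 6 = 8  ✗
5 ≤ 6 ≤ 7 (triangle on l)
L = 6 + 1 + 6 = 13 (odd)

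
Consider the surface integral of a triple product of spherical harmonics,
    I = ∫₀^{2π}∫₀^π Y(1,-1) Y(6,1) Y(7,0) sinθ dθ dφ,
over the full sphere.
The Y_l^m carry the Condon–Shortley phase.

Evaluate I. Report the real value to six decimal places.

0.160342

m-sum 0 ✓  L=14 even ✓  5≤7≤7 ✓
Π(2lᵢ+1) = 3×13×15 = 585
triangle coeff Δ(1,6,7) = 1/1365
Σ_t [0,0]: t=0:+1/518400 = 1/518400
(3j)²=7/195 [(1 6 7; 0 0 0)], sign=-1
Σ_t [0,0]: t=0:+1/1209600 = 1/1209600
(3j)²=1/65 [(1 6 7; -1 1 0)], sign=-1
⇒ 4πI² = 21/65
I = (+1)√(21/65/(4π)) = 0.16034227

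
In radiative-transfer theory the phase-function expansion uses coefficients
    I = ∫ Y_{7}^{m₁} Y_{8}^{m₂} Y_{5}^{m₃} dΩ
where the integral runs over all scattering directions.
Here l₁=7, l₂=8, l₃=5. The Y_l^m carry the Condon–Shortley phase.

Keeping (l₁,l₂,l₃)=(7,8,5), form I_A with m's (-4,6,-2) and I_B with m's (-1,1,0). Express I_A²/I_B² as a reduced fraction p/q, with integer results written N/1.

6292/5145

Shared (l₁,l₂,l₃)=(7,8,5): N and (l;000)² cancel in I_A²/I_B².
A: Δ = 10!·4!·6!/21! = 1/814773960; Racah Σ t=8..10: t=8:+1/348364800 t=9:−1/174182400 t=10:+1/1045094400 = -1/522547200; ⇒ 3j(7 8 5; -4 6 -2)² = 11/1938, sgn +1
B: Δ = 10!·4!·6!/21! = 1/814773960; Racah Σ t=4..8: t=4:+1/49766400 t=5:−1/4147200 t=6:+1/2488320 t=7:−1/8709120 t=8:+1/232243200 = 7/99532800; ⇒ 3j(7 8 5; -1 1 0)² = 1715/369512, sgn -1
I_A²/I_B² = (11/1938)/(1715/369512) = 6292/5145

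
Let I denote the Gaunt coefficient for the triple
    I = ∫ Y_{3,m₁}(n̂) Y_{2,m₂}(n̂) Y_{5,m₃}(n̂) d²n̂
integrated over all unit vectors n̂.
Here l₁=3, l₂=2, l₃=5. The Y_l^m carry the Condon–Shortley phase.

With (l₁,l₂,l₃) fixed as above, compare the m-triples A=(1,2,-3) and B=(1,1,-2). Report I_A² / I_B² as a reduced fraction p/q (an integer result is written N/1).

2/3

Shared (l₁,l₂,l₃)=(3,2,5): N and (l;000)² cancel in I_A²/I_B².
A: Δ = 0!·6!·4!/11! = 1/2310; Racah Σ t=0..0: t=0:+1/1152 = 1/1152; ⇒ 3j(3 2 5; 1 2 -3)² = 1/33, sgn +1
B: Δ = 0!·6!·4!/11! = 1/2310; Racah Σ t=0..0: t=0:+1/288 = 1/288; ⇒ 3j(3 2 5; 1 1 -2)² = 1/22, sgn -1
I_A²/I_B² = (1/33)/(1/22) = 2/3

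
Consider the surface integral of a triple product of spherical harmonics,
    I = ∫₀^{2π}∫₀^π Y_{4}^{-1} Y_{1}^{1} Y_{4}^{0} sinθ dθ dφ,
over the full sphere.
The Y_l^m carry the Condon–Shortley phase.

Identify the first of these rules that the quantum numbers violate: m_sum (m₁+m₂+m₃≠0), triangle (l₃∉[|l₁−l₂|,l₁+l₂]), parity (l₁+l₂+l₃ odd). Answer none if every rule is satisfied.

m₁+m₂+m₃ = -1 + 1 + 0 = 0  ✓
triangle: |4−1|=3 ≤ l₃=4 ≤ 4+1=5  ✓
parity: l₁+l₂+l₃ = 9 is odd  ✗

parity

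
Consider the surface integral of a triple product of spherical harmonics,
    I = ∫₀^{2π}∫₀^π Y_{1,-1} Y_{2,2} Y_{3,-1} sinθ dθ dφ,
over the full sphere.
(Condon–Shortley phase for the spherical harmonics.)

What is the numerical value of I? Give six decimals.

Checks pass: Σm=0; 6 even; l₃=3∈[1,3].
(2·1+1)(2·2+1)(2·3+1) = 105
Δ: 0! 2! 4! / 7! → 1/105
sum: t=0:+1/4 = 1/4
3j²(1 2 3; 0 0 0) = Δ·Π!·Σ² = 3/35  (sign -1)
sum: t=0:+1/48 = 1/48
3j²(1 2 3; -1 2 -1) = Δ·Π!·Σ² = 1/105  (sign +1)
combine: 4πI² = 105·3/35·1/105 = 3/35
take √, sign -1: I = -0.08258890

-0.082589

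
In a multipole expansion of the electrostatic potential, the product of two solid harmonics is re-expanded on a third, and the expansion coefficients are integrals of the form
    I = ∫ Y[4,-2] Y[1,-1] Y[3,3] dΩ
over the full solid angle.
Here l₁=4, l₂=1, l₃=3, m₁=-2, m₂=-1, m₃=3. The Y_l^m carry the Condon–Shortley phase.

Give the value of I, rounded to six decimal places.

Rules hold: Σm=0, L=8 even, 3≤3≤5.
N = 9·3·7 = 189
Δ = 2!·6!·0!/9! = 1/252
Racah Σ t=1..1: t=1:−1/36 = -1/36
⇒ 3j(4 1 3; 0 0 0)² = 4/63, sgn +1
Racah Σ t=0..0: t=0:+1/1440 = 1/1440
⇒ 3j(4 1 3; -2 -1 3)² = 1/252, sgn +1
4πI² = N·(3j₀)²·(3jₘ)² = 1/21
I = +1·√(0.047619/4π) = 0.06155813

0.061558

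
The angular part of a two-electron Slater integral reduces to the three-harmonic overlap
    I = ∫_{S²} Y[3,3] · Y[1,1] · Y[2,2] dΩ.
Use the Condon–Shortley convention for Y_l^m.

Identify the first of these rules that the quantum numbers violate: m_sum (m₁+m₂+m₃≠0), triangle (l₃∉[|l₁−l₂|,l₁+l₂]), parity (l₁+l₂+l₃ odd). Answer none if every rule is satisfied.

m_sum

m₁+m₂+m₃ = 3 + 1 + 2 = 6  ✗
triangle: |3−1|=2 ≤ l₃=2 ≤ 3+1=4
parity: l₁+l₂+l₃ = 6 is even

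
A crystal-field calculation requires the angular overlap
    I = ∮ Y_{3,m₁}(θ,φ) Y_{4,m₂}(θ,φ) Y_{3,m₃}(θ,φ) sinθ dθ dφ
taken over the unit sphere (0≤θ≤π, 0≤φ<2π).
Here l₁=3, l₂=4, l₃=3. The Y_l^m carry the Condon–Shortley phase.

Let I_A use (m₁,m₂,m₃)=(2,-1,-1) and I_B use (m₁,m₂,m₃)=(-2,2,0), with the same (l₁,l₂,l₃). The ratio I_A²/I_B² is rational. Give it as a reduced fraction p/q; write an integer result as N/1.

32/3

l's match ⇒ only the (l;m) 3-j factors differ between A and B.
A: triangle coeff Δ(3,4,3) = 1/34650; Σ_t [0,1]: t=0:+1/144 t=1:−1/48 = -1/72; (3j)²=16/693 [(3 4 3; 2 -1 -1)], sign=-1
B: triangle coeff Δ(3,4,3) = 1/34650; Σ_t [3,4]: t=3:−1/72 t=4:+1/96 = -1/288; (3j)²=1/462 [(3 4 3; -2 2 0)], sign=+1
I_A²/I_B² = (16/693)/(1/462) = 32/3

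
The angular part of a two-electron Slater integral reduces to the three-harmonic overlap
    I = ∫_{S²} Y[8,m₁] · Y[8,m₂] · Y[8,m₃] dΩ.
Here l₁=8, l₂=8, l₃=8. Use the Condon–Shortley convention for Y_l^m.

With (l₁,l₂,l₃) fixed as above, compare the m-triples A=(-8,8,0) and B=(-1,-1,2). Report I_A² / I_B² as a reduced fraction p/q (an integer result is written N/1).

169/1260

Same 8,8,8: normalisation and zero-m 3j drop out of the ratio.
A: Δ: 8! 8! 8! / 25! → 1/236637794250; sum: t=8:+1/65548320768000 = 1/65548320768000; 3j²(8 8 8; -8 8 0) = Δ·Π!·Σ² = 26/37145  (sign +1)
B: Δ: 8! 8! 8! / 25! → 1/236637794250; sum: t=1:−1/292626432000 t=2:+1/5225472000 t=3:−1/597196800 t=4:+1/298598400 t=5:−1/597196800 t=6:+1/5225472000 t=7:−1/292626432000 = 11/29262643200; 3j²(8 8 8; -1 -1 2) = Δ·Π!·Σ² = 504/96577  (sign +1)
I_A²/I_B² = (26/37145)/(504/96577) = 169/1260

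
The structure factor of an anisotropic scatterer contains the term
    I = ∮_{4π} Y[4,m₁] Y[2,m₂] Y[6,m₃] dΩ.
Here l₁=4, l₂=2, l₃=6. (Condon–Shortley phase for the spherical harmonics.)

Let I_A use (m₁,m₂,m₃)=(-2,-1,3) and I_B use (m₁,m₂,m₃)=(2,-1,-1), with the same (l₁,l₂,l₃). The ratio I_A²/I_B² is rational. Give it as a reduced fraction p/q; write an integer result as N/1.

l's match ⇒ only the (l;m) 3-j factors differ between A and B.
A: triangle coeff Δ(4,2,6) = 1/6435; Σ_t [0,0]: t=0:+1/8640 = 1/8640; (3j)²=28/715 [(4 2 6; -2 -1 3)], sign=-1
B: triangle coeff Δ(4,2,6) = 1/6435; Σ_t [0,0]: t=0:+1/8640 = 1/8640; (3j)²=14/1287 [(4 2 6; 2 -1 -1)], sign=-1
I_A²/I_B² = (28/715)/(14/1287) = 18/5

18/5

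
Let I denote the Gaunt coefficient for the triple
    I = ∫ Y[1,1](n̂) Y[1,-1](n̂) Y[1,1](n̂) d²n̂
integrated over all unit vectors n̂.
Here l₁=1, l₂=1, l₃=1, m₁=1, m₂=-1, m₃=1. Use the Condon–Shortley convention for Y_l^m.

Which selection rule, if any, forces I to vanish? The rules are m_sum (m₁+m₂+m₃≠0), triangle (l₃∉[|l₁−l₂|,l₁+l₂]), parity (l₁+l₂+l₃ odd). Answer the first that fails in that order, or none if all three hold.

m_sum

m₁+m₂+m₃ = 1 − 1 + 1 = 1  ✗
triangle: |1−1|=0 ≤ l₃=1 ≤ 1+1=2
parity: l₁+l₂+l₃ = 3 is odd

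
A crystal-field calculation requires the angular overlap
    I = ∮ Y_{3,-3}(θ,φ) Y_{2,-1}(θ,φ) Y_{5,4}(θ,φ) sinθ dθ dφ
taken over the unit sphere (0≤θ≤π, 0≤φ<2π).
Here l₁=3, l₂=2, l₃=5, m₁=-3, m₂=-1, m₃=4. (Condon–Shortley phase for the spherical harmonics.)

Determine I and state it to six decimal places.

0.219610

Checks pass: Σm=0; 10 even; l₃=5∈[1,5].
(2·3+1)(2·2+1)(2·5+1) = 385
Δ: 0! 6! 4! / 11! → 1/2310
sum: t=0:+1/144 = 1/144
3j²(3 2 5; 0 0 0) = Δ·Π!·Σ² = 10/231  (sign -1)
sum: t=0:+1/4320 = 1/4320
3j²(3 2 5; -3 -1 4) = Δ·Π!·Σ² = 2/55  (sign -1)
combine: 4πI² = 385·10/231·2/55 = 20/33
take √, sign +1: I = 0.21961050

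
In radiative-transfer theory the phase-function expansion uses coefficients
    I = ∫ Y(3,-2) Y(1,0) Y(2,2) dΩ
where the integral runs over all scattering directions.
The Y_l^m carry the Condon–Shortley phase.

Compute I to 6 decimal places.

m-sum 0 ✓  L=6 even ✓  2≤2≤4 ✓
Π(2lᵢ+1) = 7×3×5 = 105
triangle coeff Δ(3,1,2) = 1/105
Σ_t [1,1]: t=1:−1/4 = -1/4
(3j)²=3/35 [(3 1 2; 0 0 0)], sign=-1
Σ_t [1,1]: t=1:−1/24 = -1/24
(3j)²=1/21 [(3 1 2; -2 0 2)], sign=-1
⇒ 4πI² = 3/7
I = (+1)√(3/7/(4π)) = 0.18467439

0.184674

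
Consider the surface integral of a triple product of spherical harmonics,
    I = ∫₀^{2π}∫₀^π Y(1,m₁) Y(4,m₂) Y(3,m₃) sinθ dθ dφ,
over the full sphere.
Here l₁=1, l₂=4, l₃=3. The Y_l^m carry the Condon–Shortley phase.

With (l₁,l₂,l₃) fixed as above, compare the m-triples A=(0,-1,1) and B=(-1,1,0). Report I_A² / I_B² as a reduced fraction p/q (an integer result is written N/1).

3/2

l's match ⇒ only the (l;m) 3-j factors differ between A and B.
A: triangle coeff Δ(1,4,3) = 1/252; Σ_t [1,1]: t=1:−1/48 = -1/48; (3j)²=5/84 [(1 4 3; 0 -1 1)], sign=-1
B: triangle coeff Δ(1,4,3) = 1/252; Σ_t [2,2]: t=2:+1/72 = 1/72; (3j)²=5/126 [(1 4 3; -1 1 0)], sign=-1
I_A²/I_B² = (5/84)/(5/126) = 3/2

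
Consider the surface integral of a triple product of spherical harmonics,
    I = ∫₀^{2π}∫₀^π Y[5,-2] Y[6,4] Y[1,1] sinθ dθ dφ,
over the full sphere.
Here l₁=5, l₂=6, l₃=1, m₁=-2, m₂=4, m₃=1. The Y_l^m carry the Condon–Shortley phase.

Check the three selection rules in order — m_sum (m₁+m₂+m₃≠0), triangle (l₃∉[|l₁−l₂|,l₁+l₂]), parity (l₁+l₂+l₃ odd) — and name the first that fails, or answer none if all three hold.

Σmᵢ = 3  ✗
l₃∈[|l₁−l₂|,l₁+l₂]=[1,11], have l₃=1
Σlᵢ = 12 ⇒ even

m_sum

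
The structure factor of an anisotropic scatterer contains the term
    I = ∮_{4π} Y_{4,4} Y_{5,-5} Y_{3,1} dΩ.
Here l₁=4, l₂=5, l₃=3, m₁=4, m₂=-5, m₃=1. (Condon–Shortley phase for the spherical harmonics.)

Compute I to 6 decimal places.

Checks pass: Σm=0; 12 even; l₃=3∈[1,9].
(2·4+1)(2·5+1)(2·3+1) = 693
Δ: 6! 2! 4! / 13! → 1/180180
sum: t=2:+1/576 t=3:−1/144 t=4:+1/576 = -1/288
3j²(4 5 3; 0 0 0) = Δ·Π!·Σ² = 20/1001  (sign +1)
sum: t=0:+1/34560 = 1/34560
3j²(4 5 3; 4 -5 1) = Δ·Π!·Σ² = 14/429  (sign +1)
combine: 4πI² = 693·20/1001·14/429 = 840/1859
take √, sign +1: I = 0.18962475

0.189625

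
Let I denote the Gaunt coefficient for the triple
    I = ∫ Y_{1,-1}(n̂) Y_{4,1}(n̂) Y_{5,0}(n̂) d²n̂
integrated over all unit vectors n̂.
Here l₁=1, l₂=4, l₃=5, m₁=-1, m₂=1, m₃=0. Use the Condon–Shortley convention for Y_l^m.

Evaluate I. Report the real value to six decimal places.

Rules hold: Σm=0, L=10 even, 3≤5≤5.
N = 3·9·11 = 297
Δ = 0!·2!·8!/11! = 1/495
Racah Σ t=0..0: t=0:+1/576 = 1/576
⇒ 3j(1 4 5; 0 0 0)² = 5/99, sgn -1
Racah Σ t=0..0: t=0:+1/1440 = 1/1440
⇒ 3j(1 4 5; -1 1 0)² = 2/99, sgn -1
4πI² = N·(3j₀)²·(3jₘ)² = 10/33
I = +1·√(0.30303/4π) = 0.15528807

0.155288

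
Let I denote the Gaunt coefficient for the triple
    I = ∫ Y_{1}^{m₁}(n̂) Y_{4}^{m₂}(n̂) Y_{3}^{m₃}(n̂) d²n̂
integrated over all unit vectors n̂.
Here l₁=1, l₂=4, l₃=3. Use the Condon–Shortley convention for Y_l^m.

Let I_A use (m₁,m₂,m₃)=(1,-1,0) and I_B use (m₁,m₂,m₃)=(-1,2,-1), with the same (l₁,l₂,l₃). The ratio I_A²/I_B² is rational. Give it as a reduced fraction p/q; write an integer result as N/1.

Shared (l₁,l₂,l₃)=(1,4,3): N and (l;000)² cancel in I_A²/I_B².
A: Δ = 2!·0!·6!/9! = 1/252; Racah Σ t=0..0: t=0:+1/72 = 1/72; ⇒ 3j(1 4 3; 1 -1 0)² = 5/126, sgn -1
B: Δ = 2!·0!·6!/9! = 1/252; Racah Σ t=2..2: t=2:+1/96 = 1/96; ⇒ 3j(1 4 3; -1 2 -1)² = 5/84, sgn +1
I_A²/I_B² = (5/126)/(5/84) = 2/3

2/3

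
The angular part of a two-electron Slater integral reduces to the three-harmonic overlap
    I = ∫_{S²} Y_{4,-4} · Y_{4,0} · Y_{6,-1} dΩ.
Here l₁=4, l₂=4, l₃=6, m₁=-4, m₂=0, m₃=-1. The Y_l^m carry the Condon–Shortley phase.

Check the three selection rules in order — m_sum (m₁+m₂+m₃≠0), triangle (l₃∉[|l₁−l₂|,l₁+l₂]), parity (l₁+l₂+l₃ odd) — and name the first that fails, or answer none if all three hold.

m_sum

azimuthal sum: -4 + 0 − 1 = -5  ✗
0 ≤ 6 ≤ 8 (triangle on l)
L = 4 + 4 + 6 = 14 (even)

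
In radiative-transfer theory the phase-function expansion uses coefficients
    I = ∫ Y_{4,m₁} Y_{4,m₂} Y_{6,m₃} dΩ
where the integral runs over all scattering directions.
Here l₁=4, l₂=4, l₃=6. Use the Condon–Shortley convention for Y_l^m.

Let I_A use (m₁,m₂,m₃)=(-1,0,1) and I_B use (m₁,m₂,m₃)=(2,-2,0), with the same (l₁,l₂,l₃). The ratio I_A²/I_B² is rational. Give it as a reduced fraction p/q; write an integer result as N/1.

105/242

l's match ⇒ only the (l;m) 3-j factors differ between A and B.
A: triangle coeff Δ(4,4,6) = 1/1261260; Σ_t [0,2]: t=0:+1/11520 t=1:−1/1728 t=2:+1/3456 = -7/34560; (3j)²=7/858 [(4 4 6; -1 0 1)], sign=+1
B: triangle coeff Δ(4,4,6) = 1/1261260; Σ_t [0,2]: t=0:+1/4608 t=1:−1/14400 t=2:+1/1036800 = 77/518400; (3j)²=11/585 [(4 4 6; 2 -2 0)], sign=+1
I_A²/I_B² = (7/858)/(11/585) = 105/242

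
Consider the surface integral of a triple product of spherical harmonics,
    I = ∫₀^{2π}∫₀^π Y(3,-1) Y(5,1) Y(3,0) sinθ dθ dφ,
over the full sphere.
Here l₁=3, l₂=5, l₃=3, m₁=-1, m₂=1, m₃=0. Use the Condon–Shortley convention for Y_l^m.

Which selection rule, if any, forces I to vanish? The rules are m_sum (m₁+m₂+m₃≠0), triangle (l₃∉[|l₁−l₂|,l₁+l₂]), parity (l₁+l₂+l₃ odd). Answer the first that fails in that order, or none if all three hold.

parity

Σmᵢ = 0  ✓
l₃∈[|l₁−l₂|,l₁+l₂]=[2,8], have l₃=3  ✓
Σlᵢ = 11 ⇒ odd  ✗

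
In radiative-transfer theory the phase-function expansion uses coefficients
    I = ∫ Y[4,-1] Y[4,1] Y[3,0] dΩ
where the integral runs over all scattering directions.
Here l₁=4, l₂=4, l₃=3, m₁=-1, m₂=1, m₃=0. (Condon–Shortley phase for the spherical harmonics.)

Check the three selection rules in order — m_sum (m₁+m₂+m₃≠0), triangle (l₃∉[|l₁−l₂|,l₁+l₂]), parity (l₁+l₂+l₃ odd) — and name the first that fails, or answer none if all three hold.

parity

azimuthal sum: -1 + 1 + 0 = 0  ✓
0 ≤ 3 ≤ 8 (triangle on l)  ✓
L = 4 + 4 + 3 = 11 (odd)  ✗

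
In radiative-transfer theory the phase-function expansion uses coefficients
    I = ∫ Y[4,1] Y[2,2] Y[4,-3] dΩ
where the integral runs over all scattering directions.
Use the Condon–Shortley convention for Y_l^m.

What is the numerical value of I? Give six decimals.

0.159270

m-sum 0 ✓  L=10 even ✓  2≤4≤6 ✓
Π(2lᵢ+1) = 9×5×9 = 405
triangle coeff Δ(4,2,4) = 1/13860
Σ_t [0,2]: t=0:+1/192 t=1:−1/36 t=2:+1/192 = -5/288
(3j)²=20/693 [(4 2 4; 0 0 0)], sign=-1
Σ_t [2,2]: t=2:+1/480 = 1/480
(3j)²=3/110 [(4 2 4; 1 2 -3)], sign=-1
⇒ 4πI² = 270/847
I = (+1)√(270/847/(4π)) = 0.15927046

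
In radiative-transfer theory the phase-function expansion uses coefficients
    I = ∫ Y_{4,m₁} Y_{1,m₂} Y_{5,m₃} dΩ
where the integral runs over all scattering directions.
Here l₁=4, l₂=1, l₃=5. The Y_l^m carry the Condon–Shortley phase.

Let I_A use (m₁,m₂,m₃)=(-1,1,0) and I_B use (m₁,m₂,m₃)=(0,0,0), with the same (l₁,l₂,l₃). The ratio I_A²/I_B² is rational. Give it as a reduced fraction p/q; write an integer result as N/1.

Shared (l₁,l₂,l₃)=(4,1,5): N and (l;000)² cancel in I_A²/I_B².
A: Δ = 0!·8!·2!/11! = 1/495; Racah Σ t=0..0: t=0:+1/1440 = 1/1440; ⇒ 3j(4 1 5; -1 1 0)² = 2/99, sgn -1
B: Δ = 0!·8!·2!/11! = 1/495; Racah Σ t=0..0: t=0:+1/576 = 1/576; ⇒ 3j(4 1 5; 0 0 0)² = 5/99, sgn -1
I_A²/I_B² = (2/99)/(5/99) = 2/5

2/5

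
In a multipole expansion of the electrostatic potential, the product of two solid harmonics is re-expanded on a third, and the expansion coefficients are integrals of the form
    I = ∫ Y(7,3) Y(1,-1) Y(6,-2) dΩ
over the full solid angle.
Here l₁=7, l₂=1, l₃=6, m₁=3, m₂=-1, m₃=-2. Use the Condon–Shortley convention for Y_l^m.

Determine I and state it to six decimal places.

-0.234717

Checks pass: Σm=0; 14 even; l₃=6∈[6,8].
(2·7+1)(2·1+1)(2·6+1) = 585
Δ: 2! 12! 0! / 15! → 1/1365
sum: t=1:−1/518400 = -1/518400
3j²(7 1 6; 0 0 0) = Δ·Π!·Σ² = 7/195  (sign -1)
sum: t=0:+1/1935360 = 1/1935360
3j²(7 1 6; 3 -1 -2) = Δ·Π!·Σ² = 3/91  (sign +1)
combine: 4πI² = 585·7/195·3/91 = 9/13
take √, sign -1: I = -0.23471705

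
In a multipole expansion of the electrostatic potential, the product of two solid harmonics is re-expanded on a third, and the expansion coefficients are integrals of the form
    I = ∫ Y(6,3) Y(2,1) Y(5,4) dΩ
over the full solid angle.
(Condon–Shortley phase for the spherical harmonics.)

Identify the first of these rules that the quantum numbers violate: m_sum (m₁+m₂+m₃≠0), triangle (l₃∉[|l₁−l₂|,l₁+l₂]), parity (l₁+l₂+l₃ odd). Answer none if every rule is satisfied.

azimuthal sum: 3 + 1 + 4 = 8  ✗
4 ≤ 5 ≤ 8 (triangle on l)
L = 6 + 2 + 5 = 13 (odd)

m_sum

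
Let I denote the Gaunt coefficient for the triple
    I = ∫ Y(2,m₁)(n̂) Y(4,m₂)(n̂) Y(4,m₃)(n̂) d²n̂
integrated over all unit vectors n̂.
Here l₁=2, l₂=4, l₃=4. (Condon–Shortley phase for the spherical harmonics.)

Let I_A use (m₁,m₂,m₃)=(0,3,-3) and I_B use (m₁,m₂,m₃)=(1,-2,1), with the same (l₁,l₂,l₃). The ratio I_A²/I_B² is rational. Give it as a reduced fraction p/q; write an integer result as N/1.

49/243

Shared (l₁,l₂,l₃)=(2,4,4): N and (l;000)² cancel in I_A²/I_B².
A: Δ = 2!·2!·6!/11! = 1/13860; Racah Σ t=1..2: t=1:−1/720 t=2:+1/480 = 1/1440; ⇒ 3j(2 4 4; 0 3 -3)² = 7/1980, sgn -1
B: Δ = 2!·2!·6!/11! = 1/13860; Racah Σ t=0..1: t=0:+1/96 t=1:−1/240 = 1/160; ⇒ 3j(2 4 4; 1 -2 1)² = 27/1540, sgn -1
I_A²/I_B² = (7/1980)/(27/1540) = 49/243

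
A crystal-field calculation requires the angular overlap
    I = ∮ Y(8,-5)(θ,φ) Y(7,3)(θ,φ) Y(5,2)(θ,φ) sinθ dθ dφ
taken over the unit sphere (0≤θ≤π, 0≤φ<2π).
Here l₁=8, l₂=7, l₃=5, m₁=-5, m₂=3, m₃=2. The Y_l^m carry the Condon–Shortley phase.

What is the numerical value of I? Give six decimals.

-0.129449

Checks pass: Σm=0; 20 even; l₃=5∈[1,15].
(2·8+1)(2·7+1)(2·5+1) = 2805
Δ: 10! 6! 4! / 21! → 1/814773960
sum: t=3:−1/87091200 t=4:+1/4976640 t=5:−1/2073600 t=6:+1/4976640 t=7:−1/87091200 = -1/9676800
3j²(8 7 5; 0 0 0) = Δ·Π!·Σ² = 360/46189  (sign +1)
sum: t=7:−1/130636800 t=8:+1/38707200 t=9:−1/104509440 t=10:+1/3135283200 = 1/111974400
3j²(8 7 5; -5 3 2) = Δ·Π!·Σ² = 28/2907  (sign -1)
combine: 4πI² = 2805·360/46189·28/2907 = 16800/79781
take √, sign -1: I = -0.12944938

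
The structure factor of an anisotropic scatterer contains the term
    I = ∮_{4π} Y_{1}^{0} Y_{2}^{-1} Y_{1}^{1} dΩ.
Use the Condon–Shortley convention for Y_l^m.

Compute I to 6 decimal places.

-0.218510

Rules hold: Σm=0, L=4 even, 1≤1≤3.
N = 3·5·3 = 45
Δ = 2!·0!·2!/5! = 1/30
Racah Σ t=1..1: t=1:−1/1 = -1/1
⇒ 3j(1 2 1; 0 0 0)² = 2/15, sgn +1
Racah Σ t=1..1: t=1:−1/2 = -1/2
⇒ 3j(1 2 1; 0 -1 1)² = 1/10, sgn -1
4πI² = N·(3j₀)²·(3jₘ)² = 3/5
I = -1·√(0.6/4π) = -0.21850969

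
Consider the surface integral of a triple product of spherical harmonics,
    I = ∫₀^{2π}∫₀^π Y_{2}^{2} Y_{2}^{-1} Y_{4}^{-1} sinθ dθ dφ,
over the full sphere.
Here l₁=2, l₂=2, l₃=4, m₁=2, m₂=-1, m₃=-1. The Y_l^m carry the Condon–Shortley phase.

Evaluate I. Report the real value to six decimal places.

-0.090112

m-sum 0 ✓  L=8 even ✓  0≤4≤4 ✓
Π(2lᵢ+1) = 5×5×9 = 225
triangle coeff Δ(2,2,4) = 1/630
Σ_t [0,0]: t=0:+1/16 = 1/16
(3j)²=2/35 [(2 2 4; 0 0 0)], sign=+1
Σ_t [0,0]: t=0:+1/144 = 1/144
(3j)²=1/126 [(2 2 4; 2 -1 -1)], sign=-1
⇒ 4πI² = 5/49
I = (-1)√(5/49/(4π)) = -0.09011188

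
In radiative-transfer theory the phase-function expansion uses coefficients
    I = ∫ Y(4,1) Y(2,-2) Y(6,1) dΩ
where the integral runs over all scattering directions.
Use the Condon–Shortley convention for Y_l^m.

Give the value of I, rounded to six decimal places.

m-sum 0 ✓  L=12 even ✓  2≤6≤6 ✓
Π(2lᵢ+1) = 9×5×13 = 585
triangle coeff Δ(4,2,6) = 1/6435
Σ_t [0,0]: t=0:+1/2304 = 1/2304
(3j)²=5/143 [(4 2 6; 0 0 0)], sign=+1
Σ_t [0,0]: t=0:+1/17280 = 1/17280
(3j)²=7/1287 [(4 2 6; 1 -2 1)], sign=-1
⇒ 4πI² = 175/1573
I = (-1)√(175/1573/(4π)) = -0.09409136

-0.094091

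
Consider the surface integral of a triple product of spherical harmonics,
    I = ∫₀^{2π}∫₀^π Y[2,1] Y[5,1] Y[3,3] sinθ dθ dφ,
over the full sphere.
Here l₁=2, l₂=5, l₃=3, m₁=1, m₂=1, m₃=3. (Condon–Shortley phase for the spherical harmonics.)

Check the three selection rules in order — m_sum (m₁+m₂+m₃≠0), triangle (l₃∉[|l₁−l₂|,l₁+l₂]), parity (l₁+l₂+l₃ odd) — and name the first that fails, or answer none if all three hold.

m₁+m₂+m₃ = 1 + 1 + 3 = 5  ✗
triangle: |2−5|=3 ≤ l₃=3 ≤ 2+5=7
parity: l₁+l₂+l₃ = 10 is even

m_sum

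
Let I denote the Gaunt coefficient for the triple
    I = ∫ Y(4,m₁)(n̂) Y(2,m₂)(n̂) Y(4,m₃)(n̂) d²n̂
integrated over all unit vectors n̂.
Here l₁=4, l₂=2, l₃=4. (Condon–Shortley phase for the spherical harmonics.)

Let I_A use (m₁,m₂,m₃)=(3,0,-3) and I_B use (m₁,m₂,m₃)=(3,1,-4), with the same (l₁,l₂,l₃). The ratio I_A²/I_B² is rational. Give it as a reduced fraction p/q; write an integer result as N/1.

1/12

Same 4,2,4: normalisation and zero-m 3j drop out of the ratio.
A: Δ: 2! 6! 2! / 11! → 1/13860; sum: t=0:+1/480 t=1:−1/720 = 1/1440; 3j²(4 2 4; 3 0 -3) = Δ·Π!·Σ² = 7/1980  (sign -1)
B: Δ: 2! 6! 2! / 11! → 1/13860; sum: t=1:−1/1440 = -1/1440; 3j²(4 2 4; 3 1 -4) = Δ·Π!·Σ² = 7/165  (sign -1)
I_A²/I_B² = (7/1980)/(7/165) = 1/12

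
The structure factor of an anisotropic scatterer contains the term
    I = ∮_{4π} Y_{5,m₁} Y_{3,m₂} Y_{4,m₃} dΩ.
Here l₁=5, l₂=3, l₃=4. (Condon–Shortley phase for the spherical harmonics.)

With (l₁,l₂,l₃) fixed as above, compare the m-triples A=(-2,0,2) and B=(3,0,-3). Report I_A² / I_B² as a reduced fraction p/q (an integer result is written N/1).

1/21

Shared (l₁,l₂,l₃)=(5,3,4): N and (l;000)² cancel in I_A²/I_B².
A: Δ = 4!·6!·2!/13! = 1/180180; Racah Σ t=1..3: t=1:−1/8640 t=2:+1/480 t=3:−1/576 = 1/4320; ⇒ 3j(5 3 4; -2 0 2)² = 1/2145, sgn +1
B: Δ = 4!·6!·2!/13! = 1/180180; Racah Σ t=1..2: t=1:−1/1440 t=2:+1/2880 = -1/2880; ⇒ 3j(5 3 4; 3 0 -3)² = 7/715, sgn +1
I_A²/I_B² = (1/2145)/(7/715) = 1/21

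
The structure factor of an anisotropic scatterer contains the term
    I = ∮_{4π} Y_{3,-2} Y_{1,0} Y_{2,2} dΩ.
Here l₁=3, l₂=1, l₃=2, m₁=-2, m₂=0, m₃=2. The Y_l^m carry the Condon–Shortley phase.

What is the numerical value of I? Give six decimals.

Rules hold: Σm=0, L=6 even, 2≤2≤4.
N = 7·3·5 = 105
Δ = 2!·4!·0!/7! = 1/105
Racah Σ t=1..1: t=1:−1/4 = -1/4
⇒ 3j(3 1 2; 0 0 0)² = 3/35, sgn -1
Racah Σ t=1..1: t=1:−1/24 = -1/24
⇒ 3j(3 1 2; -2 0 2)² = 1/21, sgn -1
4πI² = N·(3j₀)²·(3jₘ)² = 3/7
I = +1·√(0.428571/4π) = 0.18467439

0.184674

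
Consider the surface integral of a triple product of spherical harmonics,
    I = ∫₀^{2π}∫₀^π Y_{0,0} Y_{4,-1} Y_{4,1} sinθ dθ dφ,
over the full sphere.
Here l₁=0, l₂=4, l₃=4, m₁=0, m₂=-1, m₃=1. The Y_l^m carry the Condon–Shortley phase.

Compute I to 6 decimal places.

-0.282095

Checks pass: Σm=0; 8 even; l₃=4∈[4,4].
(2·0+1)(2·4+1)(2·4+1) = 81
Δ: 0! 0! 8! / 9! → 1/9
sum: t=0:+1/576 = 1/576
3j²(0 4 4; 0 0 0) = Δ·Π!·Σ² = 1/9  (sign +1)
sum: t=0:+1/720 = 1/720
3j²(0 4 4; 0 -1 1) = Δ·Π!·Σ² = 1/9  (sign -1)
combine: 4πI² = 81·1/9·1/9 = 1/1
take √, sign -1: I = -0.28209479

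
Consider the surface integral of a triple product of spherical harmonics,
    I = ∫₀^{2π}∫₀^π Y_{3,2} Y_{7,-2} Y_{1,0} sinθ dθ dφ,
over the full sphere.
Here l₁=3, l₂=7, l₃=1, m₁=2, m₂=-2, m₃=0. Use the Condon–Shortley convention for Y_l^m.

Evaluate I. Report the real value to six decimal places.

|3−7|≤1≤3+7 violated ⇒ I = 0

0.000000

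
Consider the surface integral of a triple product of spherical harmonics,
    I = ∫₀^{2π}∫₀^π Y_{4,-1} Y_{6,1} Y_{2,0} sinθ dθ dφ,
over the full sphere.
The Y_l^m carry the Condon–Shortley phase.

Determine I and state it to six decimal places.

-0.230476

Checks pass: Σm=0; 12 even; l₃=2∈[2,10].
(2·4+1)(2·6+1)(2·2+1) = 585
Δ: 8! 0! 4! / 13! → 1/6435
sum: t=4:+1/2304 = 1/2304
3j²(4 6 2; 0 0 0) = Δ·Π!·Σ² = 5/143  (sign +1)
sum: t=5:−1/2880 = -1/2880
3j²(4 6 2; -1 1 0) = Δ·Π!·Σ² = 14/429  (sign -1)
combine: 4πI² = 585·5/143·14/429 = 1050/1573
take √, sign -1: I = -0.23047581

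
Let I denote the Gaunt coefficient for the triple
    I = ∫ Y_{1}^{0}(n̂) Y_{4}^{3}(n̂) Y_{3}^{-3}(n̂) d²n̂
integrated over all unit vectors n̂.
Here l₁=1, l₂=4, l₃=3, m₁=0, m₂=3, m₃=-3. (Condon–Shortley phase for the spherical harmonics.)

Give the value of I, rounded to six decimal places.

-0.162868

m-sum 0 ✓  L=8 even ✓  3≤3≤5 ✓
Π(2lᵢ+1) = 3×9×7 = 189
triangle coeff Δ(1,4,3) = 1/252
Σ_t [1,1]: t=1:−1/36 = -1/36
(3j)²=4/63 [(1 4 3; 0 0 0)], sign=+1
Σ_t [1,1]: t=1:−1/720 = -1/720
(3j)²=1/36 [(1 4 3; 0 3 -3)], sign=-1
⇒ 4πI² = 1/3
I = (-1)√(1/3/(4π)) = -0.16286750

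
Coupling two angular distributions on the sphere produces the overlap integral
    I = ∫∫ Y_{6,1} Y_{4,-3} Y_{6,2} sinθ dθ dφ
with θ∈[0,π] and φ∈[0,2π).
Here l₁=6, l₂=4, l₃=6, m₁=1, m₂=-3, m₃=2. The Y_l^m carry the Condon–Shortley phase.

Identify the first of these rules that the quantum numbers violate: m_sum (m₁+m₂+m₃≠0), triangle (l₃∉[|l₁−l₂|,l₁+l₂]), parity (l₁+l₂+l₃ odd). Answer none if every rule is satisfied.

none

Σmᵢ = 0  ✓
l₃∈[|l₁−l₂|,l₁+l₂]=[2,10], have l₃=6  ✓
Σlᵢ = 16 ⇒ even  ✓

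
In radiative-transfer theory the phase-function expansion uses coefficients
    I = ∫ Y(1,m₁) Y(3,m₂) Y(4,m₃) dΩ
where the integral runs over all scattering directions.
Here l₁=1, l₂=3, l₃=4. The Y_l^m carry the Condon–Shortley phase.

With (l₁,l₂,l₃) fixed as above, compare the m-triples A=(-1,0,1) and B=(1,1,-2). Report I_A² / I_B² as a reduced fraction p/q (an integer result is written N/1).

2/3

Shared (l₁,l₂,l₃)=(1,3,4): N and (l;000)² cancel in I_A²/I_B².
A: Δ = 0!·2!·6!/9! = 1/252; Racah Σ t=0..0: t=0:+1/72 = 1/72; ⇒ 3j(1 3 4; -1 0 1)² = 5/126, sgn -1
B: Δ = 0!·2!·6!/9! = 1/252; Racah Σ t=0..0: t=0:+1/96 = 1/96; ⇒ 3j(1 3 4; 1 1 -2)² = 5/84, sgn +1
I_A²/I_B² = (5/126)/(5/84) = 2/3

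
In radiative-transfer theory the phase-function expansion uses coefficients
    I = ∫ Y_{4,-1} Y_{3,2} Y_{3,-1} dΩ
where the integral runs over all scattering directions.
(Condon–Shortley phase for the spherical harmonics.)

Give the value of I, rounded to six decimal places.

0.145070

m-sum 0 ✓  L=10 even ✓  1≤3≤7 ✓
Π(2lᵢ+1) = 9×7×7 = 441
triangle coeff Δ(4,3,3) = 1/34650
Σ_t [1,3]: t=1:−1/72 t=2:+1/16 t=3:−1/72 = 5/144
(3j)²=2/77 [(4 3 3; 0 0 0)], sign=-1
Σ_t [3,4]: t=3:−1/48 t=4:+1/144 = -1/72
(3j)²=16/693 [(4 3 3; -1 2 -1)], sign=-1
⇒ 4πI² = 32/121
I = (+1)√(32/121/(4π)) = 0.14506992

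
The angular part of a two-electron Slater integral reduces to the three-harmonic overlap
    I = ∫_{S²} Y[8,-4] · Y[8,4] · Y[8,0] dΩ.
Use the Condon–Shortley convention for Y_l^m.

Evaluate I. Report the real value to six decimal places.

-0.035829

Checks pass: Σm=0; 24 even; l₃=8∈[0,16].
(2·8+1)(2·8+1)(2·8+1) = 4913
Δ: 8! 8! 8! / 25! → 1/236637794250
sum: t=0:+1/65548320768000 t=1:−1/128024064000 t=2:+1/2985984000 t=3:−1/373248000 t=4:+1/191102976 t=5:−1/373248000 t=6:+1/2985984000 t=7:−1/128024064000 t=8:+1/65548320768000 = 11/20808990720
3j²(8 8 8; 0 0 0) = Δ·Π!·Σ² = 490/96577  (sign +1)
sum: t=4:+1/936404582400 t=5:−1/18289152000 t=6:+1/2985984000 t=7:−1/2612736000 t=8:+1/13377208320 = -1/37456183296
3j²(8 8 8; -4 4 0) = Δ·Π!·Σ² = 125/193154  (sign -1)
combine: 4πI² = 4913·490/96577·125/193154 = 520625/32273761
take √, sign -1: I = -0.03582884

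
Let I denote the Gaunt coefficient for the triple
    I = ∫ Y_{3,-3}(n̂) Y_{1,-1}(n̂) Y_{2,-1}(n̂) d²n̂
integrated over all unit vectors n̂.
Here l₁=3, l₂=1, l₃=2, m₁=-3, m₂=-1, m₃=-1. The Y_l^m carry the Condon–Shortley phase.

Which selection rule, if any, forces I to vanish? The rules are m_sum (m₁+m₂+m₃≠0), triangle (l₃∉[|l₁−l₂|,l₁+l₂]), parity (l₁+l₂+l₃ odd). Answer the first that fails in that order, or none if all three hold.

m₁+m₂+m₃ = -3 − 1 − 1 = -5  ✗
triangle: |3−1|=2 ≤ l₃=2 ≤ 3+1=4
parity: l₁+l₂+l₃ = 6 is even

m_sum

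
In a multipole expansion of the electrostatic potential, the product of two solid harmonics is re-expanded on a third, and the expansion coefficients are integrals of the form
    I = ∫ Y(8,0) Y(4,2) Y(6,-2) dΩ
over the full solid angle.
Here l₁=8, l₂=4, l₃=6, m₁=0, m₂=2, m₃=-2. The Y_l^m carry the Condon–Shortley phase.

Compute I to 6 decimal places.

Rules hold: Σm=0, L=18 even, 4≤6≤12.
N = 17·9·13 = 1989
Δ = 6!·10!·2!/19! = 1/23279256
Racah Σ t=2..4: t=2:+1/1658880 t=3:−1/518400 t=4:+1/1658880 = -1/1382400
⇒ 3j(8 4 6; 0 0 0)² = 504/46189, sgn -1
Racah Σ t=4..6: t=4:+1/1658880 t=5:−1/3628800 t=6:+1/116121600 = 13/38707200
⇒ 3j(8 4 6; 0 2 -2)² = 39/3553, sgn +1
4πI² = N·(3j₀)²·(3jₘ)² = 176904/742577
I = -1·√(0.23823/4π) = -0.13768707

-0.137687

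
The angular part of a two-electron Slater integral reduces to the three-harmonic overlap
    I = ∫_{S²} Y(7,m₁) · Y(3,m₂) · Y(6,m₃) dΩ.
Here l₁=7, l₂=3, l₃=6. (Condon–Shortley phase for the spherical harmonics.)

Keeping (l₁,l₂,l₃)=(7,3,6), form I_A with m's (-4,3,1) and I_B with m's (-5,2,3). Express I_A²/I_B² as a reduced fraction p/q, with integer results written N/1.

l's match ⇒ only the (l;m) 3-j factors differ between A and B.
A: triangle coeff Δ(7,3,6) = 1/2042040; Σ_t [4,4]: t=4:+1/1451520 = 1/1451520; (3j)²=75/3094 [(7 3 6; -4 3 1)], sign=-1
B: triangle coeff Δ(7,3,6) = 1/2042040; Σ_t [3,4]: t=3:−1/4354560 t=4:+1/1935360 = 1/3483648; (3j)²=125/12376 [(7 3 6; -5 2 3)], sign=-1
I_A²/I_B² = (75/3094)/(125/12376) = 12/5

12/5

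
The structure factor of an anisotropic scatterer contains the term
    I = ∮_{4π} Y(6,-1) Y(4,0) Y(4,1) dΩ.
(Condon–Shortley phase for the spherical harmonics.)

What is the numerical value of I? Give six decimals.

-0.103072

Rules hold: Σm=0, L=14 even, 2≤4≤10.
N = 13·9·9 = 1053
Δ = 6!·6!·2!/15! = 1/1261260
Racah Σ t=2..4: t=2:+1/4608 t=3:−1/1296 t=4:+1/4608 = -7/20736
⇒ 3j(6 4 4; 0 0 0)² = 20/1287, sgn -1
Racah Σ t=2..4: t=2:+1/11520 t=3:−1/1728 t=4:+1/3456 = -7/34560
⇒ 3j(6 4 4; -1 0 1)² = 7/858, sgn +1
4πI² = N·(3j₀)²·(3jₘ)² = 210/1573
I = -1·√(0.133503/4π) = -0.10307192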